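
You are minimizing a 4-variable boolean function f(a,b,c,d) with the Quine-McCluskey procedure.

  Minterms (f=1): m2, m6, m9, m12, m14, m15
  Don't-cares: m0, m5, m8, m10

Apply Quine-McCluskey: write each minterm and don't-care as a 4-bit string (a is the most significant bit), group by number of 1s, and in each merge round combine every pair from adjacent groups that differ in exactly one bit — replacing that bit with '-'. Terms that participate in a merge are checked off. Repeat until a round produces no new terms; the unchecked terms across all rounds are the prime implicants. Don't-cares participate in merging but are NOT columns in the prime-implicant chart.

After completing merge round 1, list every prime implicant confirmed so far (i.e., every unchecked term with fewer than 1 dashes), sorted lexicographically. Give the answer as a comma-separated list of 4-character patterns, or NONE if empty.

0101

[col 0] 0000*, 0010*, 0101, 0110*, 1000*, 1001*, 1010*, 1100*, 1110*, 1111*
[col 1] -000*, -010*, -110*, 0-10*, 00-0*, 1-00*, 1-10*, 10-0*, 100-, 11-0*, 111-
[col 2] --10, -0-0, 1--0
Prime implicants: --10, -0-0, 0101, 1--0, 100-, 111-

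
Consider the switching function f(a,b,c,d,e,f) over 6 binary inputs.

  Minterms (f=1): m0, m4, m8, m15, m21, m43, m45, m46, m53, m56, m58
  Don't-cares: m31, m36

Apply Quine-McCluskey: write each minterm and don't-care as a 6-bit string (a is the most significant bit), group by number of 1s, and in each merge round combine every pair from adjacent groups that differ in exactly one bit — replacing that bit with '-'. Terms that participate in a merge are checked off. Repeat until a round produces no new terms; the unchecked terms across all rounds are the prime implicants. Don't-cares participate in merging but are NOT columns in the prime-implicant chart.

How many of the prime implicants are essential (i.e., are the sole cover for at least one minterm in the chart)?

size-2^0 implicants → 000000(✓)  000100(✓)  001000(✓)  001111(✓)  010101(✓)  011111(✓)  100100(✓)  101011  101101  101110  110101(✓)  111000(✓)  111010(✓)
size-2^1 implicants → -00100  -10101  0-1111  00-000  000-00  1110-0
Unchecked terms (primes): -00100, -10101, 0-1111, 00-000, 000-00, 101011, 101101, 101110, 1110-0
Minterm coverage:
  m0 ⊆ 00-000,000-00
  m4 ⊆ -00100,000-00
  m8 ⊆ 00-000 [E]
  m15 ⊆ 0-1111 [E]
  m21 ⊆ -10101 [E]
  m43 ⊆ 101011 [E]
  m45 ⊆ 101101 [E]
  m46 ⊆ 101110 [E]
  m53 ⊆ -10101 [E]
  m56 ⊆ 1110-0 [E]
  m58 ⊆ 1110-0 [E]
E = {-10101, 0-1111, 00-000, 101011, 101101, 101110, 1110-0}

7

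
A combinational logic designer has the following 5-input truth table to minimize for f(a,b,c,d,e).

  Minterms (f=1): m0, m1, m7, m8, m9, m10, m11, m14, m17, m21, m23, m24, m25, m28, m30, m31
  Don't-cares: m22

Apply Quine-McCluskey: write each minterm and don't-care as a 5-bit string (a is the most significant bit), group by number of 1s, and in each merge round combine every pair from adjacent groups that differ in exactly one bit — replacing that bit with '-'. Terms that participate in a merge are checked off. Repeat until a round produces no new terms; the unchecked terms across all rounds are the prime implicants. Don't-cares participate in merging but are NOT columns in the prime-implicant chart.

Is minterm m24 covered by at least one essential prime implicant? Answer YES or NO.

NO

[col 0] 00000*, 00001*, 00111*, 01000*, 01001*, 01010*, 01011*, 01110*, 10001*, 10101*, 10110*, 10111*, 11000*, 11001*, 11100*, 11110*, 11111*
[col 1] -0001*, -0111, -1000*, -1001*, -1110, 0-000*, 0-001*, 0000-*, 01-10, 010-0*, 010-1*, 0100-*, 0101-*, 1-001*, 1-110*, 1-111*, 10-01, 101-1, 1011-*, 11-00, 1100-*, 111-0, 1111-*
[col 2] --001, -100-, 0-00-, 010--, 1-11-
Prime implicants: --001, -0111, -100-, -1110, 0-00-, 01-10, 010--, 1-11-, 10-01, 101-1, 11-00, 111-0
PI chart (minterm → PIs covering it):
  0 | 0-00-  (sole → essential)
  1 | --001,0-00-
  7 | -0111  (sole → essential)
  8 | -100-,0-00-,010--
  9 | --001,-100-,0-00-,010--
  10 | 01-10,010--
  11 | 010--  (sole → essential)
  14 | -1110,01-10
  17 | --001,10-01
  21 | 10-01,101-1
  23 | -0111,1-11-,101-1
  24 | -100-,11-00
  25 | --001,-100-
  28 | 11-00,111-0
  30 | -1110,1-11-,111-0
  31 | 1-11-  (sole → essential)
Essential prime implicants: -0111, 0-00-, 010--, 1-11-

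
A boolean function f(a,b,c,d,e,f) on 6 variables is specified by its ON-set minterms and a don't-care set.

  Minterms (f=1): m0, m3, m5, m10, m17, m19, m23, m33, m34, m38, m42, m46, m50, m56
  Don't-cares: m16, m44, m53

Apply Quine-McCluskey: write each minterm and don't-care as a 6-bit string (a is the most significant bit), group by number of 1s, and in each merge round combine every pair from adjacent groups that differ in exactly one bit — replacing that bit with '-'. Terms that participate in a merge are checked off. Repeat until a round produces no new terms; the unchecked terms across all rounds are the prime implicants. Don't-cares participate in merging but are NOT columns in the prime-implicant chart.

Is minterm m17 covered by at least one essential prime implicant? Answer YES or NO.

NO

size-2^0 implicants → 000000(✓)  000011(✓)  000101  001010(✓)  010000(✓)  010001(✓)  010011(✓)  010111(✓)  100001  100010(✓)  100110(✓)  101010(✓)  101100(✓)  101110(✓)  110010(✓)  110101  111000
size-2^1 implicants → -01010  0-0000  0-0011  010-11  0100-1  01000-  1-0010  10-010(✓)  10-110(✓)  100-10(✓)  101-10(✓)  1011-0
size-2^2 implicants → 10--10
Unchecked terms (primes): -01010, 0-0000, 0-0011, 000101, 010-11, 0100-1, 01000-, 1-0010, 10--10, 100001, 1011-0, 110101, 111000
Minterm coverage:
  m0 ⊆ 0-0000 [E]
  m3 ⊆ 0-0011 [E]
  m5 ⊆ 000101 [E]
  m10 ⊆ -01010 [E]
  m17 ⊆ 0100-1,01000-
  m19 ⊆ 0-0011,010-11,0100-1
  m23 ⊆ 010-11 [E]
  m33 ⊆ 100001 [E]
  m34 ⊆ 1-0010,10--10
  m38 ⊆ 10--10 [E]
  m42 ⊆ -01010,10--10
  m46 ⊆ 10--10,1011-0
  m50 ⊆ 1-0010 [E]
  m56 ⊆ 111000 [E]
E = {-01010, 0-0000, 0-0011, 000101, 010-11, 1-0010, 10--10, 100001, 111000}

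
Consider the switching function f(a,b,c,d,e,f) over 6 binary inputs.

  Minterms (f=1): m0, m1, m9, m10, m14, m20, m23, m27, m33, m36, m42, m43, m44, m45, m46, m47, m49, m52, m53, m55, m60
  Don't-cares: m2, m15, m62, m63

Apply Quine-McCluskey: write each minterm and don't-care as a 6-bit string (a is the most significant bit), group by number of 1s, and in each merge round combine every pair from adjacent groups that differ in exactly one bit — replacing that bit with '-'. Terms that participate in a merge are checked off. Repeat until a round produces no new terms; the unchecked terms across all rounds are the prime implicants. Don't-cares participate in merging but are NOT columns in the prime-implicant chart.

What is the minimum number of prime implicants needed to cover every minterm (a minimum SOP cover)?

11

size-2^0 implicants → 000000(✓)  000001(✓)  000010(✓)  001001(✓)  001010(✓)  001110(✓)  001111(✓)  010100(✓)  010111(✓)  011011  100001(✓)  100100(✓)  101010(✓)  101011(✓)  101100(✓)  101101(✓)  101110(✓)  101111(✓)  110001(✓)  110100(✓)  110101(✓)  110111(✓)  111100(✓)  111110(✓)  111111(✓)
size-2^1 implicants → -00001  -01010(✓)  -01110(✓)  -01111(✓)  -10100  -10111  00-001  00-010  0000-0  00000-  001-10(✓)  00111-(✓)  1-0001  1-0100(✓)  1-1100(✓)  1-1110(✓)  1-1111(✓)  10-100(✓)  101-10(✓)  101-11(✓)  10101-(✓)  1011-0(✓)  1011-1(✓)  10110-(✓)  10111-(✓)  11-100(✓)  11-111  110-01  1101-1  11010-  1111-0(✓)  11111-(✓)
size-2^2 implicants → -01-10  -0111-  1--100  1-11-0  1-111-  101-1-  1011--
Unchecked terms (primes): -00001, -01-10, -0111-, -10100, -10111, 00-001, 00-010, 0000-0, 00000-, 011011, 1--100, 1-0001, 1-11-0, 1-111-, 101-1-, 1011--, 11-111, 110-01, 1101-1, 11010-
Minterm coverage:
  m0 ⊆ 0000-0,00000-
  m1 ⊆ -00001,00-001,00000-
  m9 ⊆ 00-001 [E]
  m10 ⊆ -01-10,00-010
  m14 ⊆ -01-10,-0111-
  m20 ⊆ -10100 [E]
  m23 ⊆ -10111 [E]
  m27 ⊆ 011011 [E]
  m33 ⊆ -00001,1-0001
  m36 ⊆ 1--100 [E]
  m42 ⊆ -01-10,101-1-
  m43 ⊆ 101-1- [E]
  m44 ⊆ 1--100,1-11-0,1011--
  m45 ⊆ 1011-- [E]
  m46 ⊆ -01-10,-0111-,1-11-0,1-111-,101-1-,1011--
  m47 ⊆ -0111-,1-111-,101-1-,1011--
  m49 ⊆ 1-0001,110-01
  m52 ⊆ -10100,1--100,11010-
  m53 ⊆ 110-01,1101-1,11010-
  m55 ⊆ -10111,11-111,1101-1
  m60 ⊆ 1--100,1-11-0
E = {-10100, -10111, 00-001, 011011, 1--100, 101-1-, 1011--}
Petrick residual → -00001, -01-10, 0000-0, 110-01
Cover = b'c'd'e'f + b'cef' + bc'de'f' + bc'def + a'b'd'e'f + a'b'c'd'f' + a'bcd'ef + ade'f' + ab'ce + ab'cd + abc'e'f  |cover|=11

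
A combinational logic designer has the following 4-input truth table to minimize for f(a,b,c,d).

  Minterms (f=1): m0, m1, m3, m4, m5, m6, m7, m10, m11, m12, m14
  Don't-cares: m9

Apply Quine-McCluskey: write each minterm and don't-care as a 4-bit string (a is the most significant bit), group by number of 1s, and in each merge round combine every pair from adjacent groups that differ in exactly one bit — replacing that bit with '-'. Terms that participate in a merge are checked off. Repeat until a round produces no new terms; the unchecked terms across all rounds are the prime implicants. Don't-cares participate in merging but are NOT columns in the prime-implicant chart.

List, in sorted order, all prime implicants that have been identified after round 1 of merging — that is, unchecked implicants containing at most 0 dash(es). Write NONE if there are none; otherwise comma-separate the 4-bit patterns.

Round 0: 0000✓ 0001✓ 0011✓ 0100✓ 0101✓ 0110✓ 0111✓ 1001✓ 1010✓ 1011✓ 1100✓ 1110✓
Round 1: -001✓ -011✓ -100✓ -110✓ 0-00✓ 0-01✓ 0-11✓ 00-1✓ 000-✓ 01-0✓ 01-1✓ 010-✓ 011-✓ 1-10 10-1✓ 101- 11-0✓
Round 2: -0-1 -1-0 0--1 0-0- 01--
PIs = {-0-1, -1-0, 0--1, 0-0-, 01--, 1-10, 101-}

NONE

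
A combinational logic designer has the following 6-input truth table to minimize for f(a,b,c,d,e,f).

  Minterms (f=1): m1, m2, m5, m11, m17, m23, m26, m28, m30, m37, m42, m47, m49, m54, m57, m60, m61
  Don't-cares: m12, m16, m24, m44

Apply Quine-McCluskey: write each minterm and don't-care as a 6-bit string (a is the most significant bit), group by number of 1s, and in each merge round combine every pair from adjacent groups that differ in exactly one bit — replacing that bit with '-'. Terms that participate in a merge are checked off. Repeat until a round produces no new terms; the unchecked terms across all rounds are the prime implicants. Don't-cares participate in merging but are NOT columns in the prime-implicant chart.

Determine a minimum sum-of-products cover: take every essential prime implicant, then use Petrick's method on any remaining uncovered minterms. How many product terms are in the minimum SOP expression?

11

size-2^0 implicants → 000001(✓)  000010  000101(✓)  001011  001100(✓)  010000(✓)  010001(✓)  010111  011000(✓)  011010(✓)  011100(✓)  011110(✓)  100101(✓)  101010  101100(✓)  101111  110001(✓)  110110  111001(✓)  111100(✓)  111101(✓)
size-2^1 implicants → -00101  -01100(✓)  -10001  -11100(✓)  0-0001  0-1100(✓)  000-01  01-000  01000-  011-00(✓)  011-10(✓)  0110-0(✓)  0111-0(✓)  1-1100(✓)  11-001  111-01  11110-
size-2^2 implicants → --1100  011--0
Unchecked terms (primes): --1100, -00101, -10001, 0-0001, 000-01, 000010, 001011, 01-000, 01000-, 010111, 011--0, 101010, 101111, 11-001, 110110, 111-01, 11110-
Minterm coverage:
  m1 ⊆ 0-0001,000-01
  m2 ⊆ 000010 [E]
  m5 ⊆ -00101,000-01
  m11 ⊆ 001011 [E]
  m17 ⊆ -10001,0-0001,01000-
  m23 ⊆ 010111 [E]
  m26 ⊆ 011--0 [E]
  m28 ⊆ --1100,011--0
  m30 ⊆ 011--0 [E]
  m37 ⊆ -00101 [E]
  m42 ⊆ 101010 [E]
  m47 ⊆ 101111 [E]
  m49 ⊆ -10001,11-001
  m54 ⊆ 110110 [E]
  m57 ⊆ 11-001,111-01
  m60 ⊆ --1100,11110-
  m61 ⊆ 111-01,11110-
E = {-00101, 000010, 001011, 010111, 011--0, 101010, 101111, 110110}
Petrick residual → 0-0001, 11-001, 11110-
Cover = b'c'de'f + a'c'd'e'f + a'b'c'd'ef' + a'b'cd'ef + a'bc'def + a'bcf' + ab'cd'ef' + ab'cdef + abd'e'f + abc'def' + abcde'  |cover|=11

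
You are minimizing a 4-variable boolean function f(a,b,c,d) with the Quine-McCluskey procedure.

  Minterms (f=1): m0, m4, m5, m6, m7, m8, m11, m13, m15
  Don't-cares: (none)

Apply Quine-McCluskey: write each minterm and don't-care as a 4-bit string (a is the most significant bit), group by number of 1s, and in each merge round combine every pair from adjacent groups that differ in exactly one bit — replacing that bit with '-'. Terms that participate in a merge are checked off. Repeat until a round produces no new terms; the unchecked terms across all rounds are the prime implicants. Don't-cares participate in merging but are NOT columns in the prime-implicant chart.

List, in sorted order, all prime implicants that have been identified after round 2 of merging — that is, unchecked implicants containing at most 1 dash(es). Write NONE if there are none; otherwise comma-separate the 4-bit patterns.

-000, 0-00, 1-11

[col 0] 0000*, 0100*, 0101*, 0110*, 0111*, 1000*, 1011*, 1101*, 1111*
[col 1] -000, -101*, -111*, 0-00, 01-0*, 01-1*, 010-*, 011-*, 1-11, 11-1*
[col 2] -1-1, 01--
Prime implicants: -000, -1-1, 0-00, 01--, 1-11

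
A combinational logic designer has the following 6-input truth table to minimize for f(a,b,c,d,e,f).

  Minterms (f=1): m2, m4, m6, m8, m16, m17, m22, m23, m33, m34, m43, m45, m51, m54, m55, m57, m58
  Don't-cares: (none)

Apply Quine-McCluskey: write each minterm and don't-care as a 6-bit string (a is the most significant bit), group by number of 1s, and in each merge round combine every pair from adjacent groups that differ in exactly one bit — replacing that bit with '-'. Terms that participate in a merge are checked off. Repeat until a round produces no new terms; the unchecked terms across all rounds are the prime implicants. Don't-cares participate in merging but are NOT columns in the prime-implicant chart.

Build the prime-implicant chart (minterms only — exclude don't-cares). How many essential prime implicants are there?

11

[col 0] 000010*, 000100*, 000110*, 001000, 010000*, 010001*, 010110*, 010111*, 100001, 100010*, 101011, 101101, 110011*, 110110*, 110111*, 111001, 111010
[col 1] -00010, -10110*, -10111*, 0-0110, 000-10, 0001-0, 01000-, 01011-*, 110-11, 11011-*
[col 2] -1011-
Prime implicants: -00010, -1011-, 0-0110, 000-10, 0001-0, 001000, 01000-, 100001, 101011, 101101, 110-11, 111001, 111010
PI chart (minterm → PIs covering it):
  2 | -00010,000-10
  4 | 0001-0  (sole → essential)
  6 | 0-0110,000-10,0001-0
  8 | 001000  (sole → essential)
  16 | 01000-  (sole → essential)
  17 | 01000-  (sole → essential)
  22 | -1011-,0-0110
  23 | -1011-  (sole → essential)
  33 | 100001  (sole → essential)
  34 | -00010  (sole → essential)
  43 | 101011  (sole → essential)
  45 | 101101  (sole → essential)
  51 | 110-11  (sole → essential)
  54 | -1011-  (sole → essential)
  55 | -1011-,110-11
  57 | 111001  (sole → essential)
  58 | 111010  (sole → essential)
Essential prime implicants: -00010, -1011-, 0001-0, 001000, 01000-, 100001, 101011, 101101, 110-11, 111001, 111010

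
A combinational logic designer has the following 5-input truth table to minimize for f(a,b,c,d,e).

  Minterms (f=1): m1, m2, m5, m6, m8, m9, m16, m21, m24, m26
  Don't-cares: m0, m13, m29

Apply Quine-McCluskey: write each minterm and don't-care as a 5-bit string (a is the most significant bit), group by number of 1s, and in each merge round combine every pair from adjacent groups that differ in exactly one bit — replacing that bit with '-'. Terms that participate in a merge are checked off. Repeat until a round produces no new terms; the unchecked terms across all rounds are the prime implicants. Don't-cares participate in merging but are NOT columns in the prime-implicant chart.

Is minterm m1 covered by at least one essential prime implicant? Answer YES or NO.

size-2^0 implicants → 00000(✓)  00001(✓)  00010(✓)  00101(✓)  00110(✓)  01000(✓)  01001(✓)  01101(✓)  10000(✓)  10101(✓)  11000(✓)  11010(✓)  11101(✓)
size-2^1 implicants → -0000(✓)  -0101(✓)  -1000(✓)  -1101(✓)  0-000(✓)  0-001(✓)  0-101(✓)  00-01(✓)  00-10  000-0  0000-(✓)  01-01(✓)  0100-(✓)  1-000(✓)  1-101(✓)  110-0
size-2^2 implicants → --000  --101  0--01  0-00-
Unchecked terms (primes): --000, --101, 0--01, 0-00-, 00-10, 000-0, 110-0
Minterm coverage:
  m1 ⊆ 0--01,0-00-
  m2 ⊆ 00-10,000-0
  m5 ⊆ --101,0--01
  m6 ⊆ 00-10 [E]
  m8 ⊆ --000,0-00-
  m9 ⊆ 0--01,0-00-
  m16 ⊆ --000 [E]
  m21 ⊆ --101 [E]
  m24 ⊆ --000,110-0
  m26 ⊆ 110-0 [E]
E = {--000, --101, 00-10, 110-0}

NO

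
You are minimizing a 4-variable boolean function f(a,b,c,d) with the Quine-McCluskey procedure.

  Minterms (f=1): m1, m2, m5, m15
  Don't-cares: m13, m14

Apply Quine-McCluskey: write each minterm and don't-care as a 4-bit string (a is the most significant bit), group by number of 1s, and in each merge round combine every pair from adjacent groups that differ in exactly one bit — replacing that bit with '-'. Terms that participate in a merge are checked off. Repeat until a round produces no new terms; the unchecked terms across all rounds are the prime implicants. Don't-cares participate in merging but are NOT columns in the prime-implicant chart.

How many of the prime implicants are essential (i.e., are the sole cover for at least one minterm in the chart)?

size-2^0 implicants → 0001(✓)  0010  0101(✓)  1101(✓)  1110(✓)  1111(✓)
size-2^1 implicants → -101  0-01  11-1  111-
Unchecked terms (primes): -101, 0-01, 0010, 11-1, 111-
Minterm coverage:
  m1 ⊆ 0-01 [E]
  m2 ⊆ 0010 [E]
  m5 ⊆ -101,0-01
  m15 ⊆ 11-1,111-
E = {0-01, 0010}

2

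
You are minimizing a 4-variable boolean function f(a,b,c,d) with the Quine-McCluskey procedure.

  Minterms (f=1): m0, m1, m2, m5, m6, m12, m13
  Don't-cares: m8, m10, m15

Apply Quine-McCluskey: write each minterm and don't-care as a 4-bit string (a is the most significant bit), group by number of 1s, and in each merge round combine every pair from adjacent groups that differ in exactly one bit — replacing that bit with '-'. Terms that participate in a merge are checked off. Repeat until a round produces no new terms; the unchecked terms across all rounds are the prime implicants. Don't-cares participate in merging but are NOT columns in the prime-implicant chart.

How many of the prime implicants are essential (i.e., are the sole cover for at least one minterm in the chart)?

1

size-2^0 implicants → 0000(✓)  0001(✓)  0010(✓)  0101(✓)  0110(✓)  1000(✓)  1010(✓)  1100(✓)  1101(✓)  1111(✓)
size-2^1 implicants → -000(✓)  -010(✓)  -101  0-01  0-10  00-0(✓)  000-  1-00  10-0(✓)  11-1  110-
size-2^2 implicants → -0-0
Unchecked terms (primes): -0-0, -101, 0-01, 0-10, 000-, 1-00, 11-1, 110-
Minterm coverage:
  m0 ⊆ -0-0,000-
  m1 ⊆ 0-01,000-
  m2 ⊆ -0-0,0-10
  m5 ⊆ -101,0-01
  m6 ⊆ 0-10 [E]
  m12 ⊆ 1-00,110-
  m13 ⊆ -101,11-1,110-
E = {0-10}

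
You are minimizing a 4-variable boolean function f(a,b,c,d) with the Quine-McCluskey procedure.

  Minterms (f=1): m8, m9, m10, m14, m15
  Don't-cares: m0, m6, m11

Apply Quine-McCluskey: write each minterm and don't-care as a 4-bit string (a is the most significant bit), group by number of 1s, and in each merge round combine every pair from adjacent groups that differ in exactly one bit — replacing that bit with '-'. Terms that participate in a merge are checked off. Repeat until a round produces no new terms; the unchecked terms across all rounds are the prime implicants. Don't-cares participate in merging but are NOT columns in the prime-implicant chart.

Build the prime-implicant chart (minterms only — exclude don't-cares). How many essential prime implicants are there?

2

[col 0] 0000*, 0110*, 1000*, 1001*, 1010*, 1011*, 1110*, 1111*
[col 1] -000, -110, 1-10*, 1-11*, 10-0*, 10-1*, 100-*, 101-*, 111-*
[col 2] 1-1-, 10--
Prime implicants: -000, -110, 1-1-, 10--
PI chart (minterm → PIs covering it):
  8 | -000,10--
  9 | 10--  (sole → essential)
  10 | 1-1-,10--
  14 | -110,1-1-
  15 | 1-1-  (sole → essential)
Essential prime implicants: 1-1-, 10--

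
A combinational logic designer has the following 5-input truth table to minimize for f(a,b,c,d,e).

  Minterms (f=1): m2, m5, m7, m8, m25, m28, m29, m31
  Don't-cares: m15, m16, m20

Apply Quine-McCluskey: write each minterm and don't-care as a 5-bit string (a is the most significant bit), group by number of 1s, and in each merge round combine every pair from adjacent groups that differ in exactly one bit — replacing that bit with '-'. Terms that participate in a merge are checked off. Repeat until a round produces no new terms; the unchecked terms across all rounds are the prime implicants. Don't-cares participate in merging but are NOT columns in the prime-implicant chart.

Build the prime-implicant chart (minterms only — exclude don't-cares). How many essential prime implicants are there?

size-2^0 implicants → 00010  00101(✓)  00111(✓)  01000  01111(✓)  10000(✓)  10100(✓)  11001(✓)  11100(✓)  11101(✓)  11111(✓)
size-2^1 implicants → -1111  0-111  001-1  1-100  10-00  11-01  111-1  1110-
Unchecked terms (primes): -1111, 0-111, 00010, 001-1, 01000, 1-100, 10-00, 11-01, 111-1, 1110-
Minterm coverage:
  m2 ⊆ 00010 [E]
  m5 ⊆ 001-1 [E]
  m7 ⊆ 0-111,001-1
  m8 ⊆ 01000 [E]
  m25 ⊆ 11-01 [E]
  m28 ⊆ 1-100,1110-
  m29 ⊆ 11-01,111-1,1110-
  m31 ⊆ -1111,111-1
E = {00010, 001-1, 01000, 11-01}

4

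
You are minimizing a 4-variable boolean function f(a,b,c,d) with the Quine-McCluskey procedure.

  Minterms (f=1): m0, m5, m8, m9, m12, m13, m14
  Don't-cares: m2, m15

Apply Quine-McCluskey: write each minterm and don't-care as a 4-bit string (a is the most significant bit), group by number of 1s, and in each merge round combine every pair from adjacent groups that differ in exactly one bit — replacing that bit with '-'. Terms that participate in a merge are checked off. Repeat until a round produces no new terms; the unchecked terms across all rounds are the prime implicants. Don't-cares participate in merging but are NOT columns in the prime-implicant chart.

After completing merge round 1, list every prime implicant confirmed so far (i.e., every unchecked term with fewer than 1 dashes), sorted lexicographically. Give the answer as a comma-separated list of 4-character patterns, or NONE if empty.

NONE

[col 0] 0000*, 0010*, 0101*, 1000*, 1001*, 1100*, 1101*, 1110*, 1111*
[col 1] -000, -101, 00-0, 1-00*, 1-01*, 100-*, 11-0*, 11-1*, 110-*, 111-*
[col 2] 1-0-, 11--
Prime implicants: -000, -101, 00-0, 1-0-, 11--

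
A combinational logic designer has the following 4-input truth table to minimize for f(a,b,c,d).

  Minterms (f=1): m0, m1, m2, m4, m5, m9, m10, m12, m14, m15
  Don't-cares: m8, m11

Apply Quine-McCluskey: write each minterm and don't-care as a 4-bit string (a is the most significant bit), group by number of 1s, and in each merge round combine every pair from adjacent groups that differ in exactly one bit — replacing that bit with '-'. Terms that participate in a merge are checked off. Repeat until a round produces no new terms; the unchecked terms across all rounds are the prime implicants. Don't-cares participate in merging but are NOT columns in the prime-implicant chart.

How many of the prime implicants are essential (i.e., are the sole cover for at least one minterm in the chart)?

3

[col 0] 0000*, 0001*, 0010*, 0100*, 0101*, 1000*, 1001*, 1010*, 1011*, 1100*, 1110*, 1111*
[col 1] -000*, -001*, -010*, -100*, 0-00*, 0-01*, 00-0*, 000-*, 010-*, 1-00*, 1-10*, 1-11*, 10-0*, 10-1*, 100-*, 101-*, 11-0*, 111-*
[col 2] --00, -0-0, -00-, 0-0-, 1--0, 1-1-, 10--
Prime implicants: --00, -0-0, -00-, 0-0-, 1--0, 1-1-, 10--
PI chart (minterm → PIs covering it):
  0 | --00,-0-0,-00-,0-0-
  1 | -00-,0-0-
  2 | -0-0  (sole → essential)
  4 | --00,0-0-
  5 | 0-0-  (sole → essential)
  9 | -00-,10--
  10 | -0-0,1--0,1-1-,10--
  12 | --00,1--0
  14 | 1--0,1-1-
  15 | 1-1-  (sole → essential)
Essential prime implicants: -0-0, 0-0-, 1-1-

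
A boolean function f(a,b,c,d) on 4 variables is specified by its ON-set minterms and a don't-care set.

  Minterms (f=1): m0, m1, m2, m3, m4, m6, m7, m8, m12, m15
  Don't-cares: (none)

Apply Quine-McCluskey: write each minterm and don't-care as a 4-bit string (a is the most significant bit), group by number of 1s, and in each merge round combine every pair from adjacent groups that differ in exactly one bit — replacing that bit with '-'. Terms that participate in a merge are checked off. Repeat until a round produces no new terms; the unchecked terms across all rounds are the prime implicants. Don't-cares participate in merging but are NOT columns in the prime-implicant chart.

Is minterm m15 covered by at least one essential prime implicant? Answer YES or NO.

YES

Round 0: 0000✓ 0001✓ 0010✓ 0011✓ 0100✓ 0110✓ 0111✓ 1000✓ 1100✓ 1111✓
Round 1: -000✓ -100✓ -111 0-00✓ 0-10✓ 0-11✓ 00-0✓ 00-1✓ 000-✓ 001-✓ 01-0✓ 011-✓ 1-00✓
Round 2: --00 0--0 0-1- 00--
PIs = {--00, -111, 0--0, 0-1-, 00--}
Coverage chart:
  m0: --00,0--0,00--
  m1: 00-- ←essential
  m2: 0--0,0-1-,00--
  m3: 0-1-,00--
  m4: --00,0--0
  m6: 0--0,0-1-
  m7: -111,0-1-
  m8: --00 ←essential
  m12: --00 ←essential
  m15: -111 ←essential
Essential: --00, -111, 00--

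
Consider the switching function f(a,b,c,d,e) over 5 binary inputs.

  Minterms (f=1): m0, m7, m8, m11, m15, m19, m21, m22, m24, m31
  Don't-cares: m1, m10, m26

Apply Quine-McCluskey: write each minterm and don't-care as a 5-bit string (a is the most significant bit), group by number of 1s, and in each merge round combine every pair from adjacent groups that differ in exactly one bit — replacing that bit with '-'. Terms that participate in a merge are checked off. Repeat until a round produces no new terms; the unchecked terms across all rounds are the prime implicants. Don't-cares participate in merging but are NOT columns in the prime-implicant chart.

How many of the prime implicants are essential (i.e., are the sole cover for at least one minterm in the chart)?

size-2^0 implicants → 00000(✓)  00001(✓)  00111(✓)  01000(✓)  01010(✓)  01011(✓)  01111(✓)  10011  10101  10110  11000(✓)  11010(✓)  11111(✓)
size-2^1 implicants → -1000(✓)  -1010(✓)  -1111  0-000  0-111  0000-  01-11  010-0(✓)  0101-  110-0(✓)
size-2^2 implicants → -10-0
Unchecked terms (primes): -10-0, -1111, 0-000, 0-111, 0000-, 01-11, 0101-, 10011, 10101, 10110
Minterm coverage:
  m0 ⊆ 0-000,0000-
  m7 ⊆ 0-111 [E]
  m8 ⊆ -10-0,0-000
  m11 ⊆ 01-11,0101-
  m15 ⊆ -1111,0-111,01-11
  m19 ⊆ 10011 [E]
  m21 ⊆ 10101 [E]
  m22 ⊆ 10110 [E]
  m24 ⊆ -10-0 [E]
  m31 ⊆ -1111 [E]
E = {-10-0, -1111, 0-111, 10011, 10101, 10110}

6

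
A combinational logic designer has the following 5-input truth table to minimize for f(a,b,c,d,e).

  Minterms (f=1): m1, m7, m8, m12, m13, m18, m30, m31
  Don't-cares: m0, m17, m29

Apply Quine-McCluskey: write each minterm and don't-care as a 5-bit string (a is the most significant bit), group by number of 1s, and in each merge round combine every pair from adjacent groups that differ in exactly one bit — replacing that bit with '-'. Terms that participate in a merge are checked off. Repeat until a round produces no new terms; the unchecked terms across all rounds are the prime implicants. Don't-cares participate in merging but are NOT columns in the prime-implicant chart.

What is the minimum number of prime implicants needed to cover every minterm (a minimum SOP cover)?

6

size-2^0 implicants → 00000(✓)  00001(✓)  00111  01000(✓)  01100(✓)  01101(✓)  10001(✓)  10010  11101(✓)  11110(✓)  11111(✓)
size-2^1 implicants → -0001  -1101  0-000  0000-  01-00  0110-  111-1  1111-
Unchecked terms (primes): -0001, -1101, 0-000, 0000-, 00111, 01-00, 0110-, 10010, 111-1, 1111-
Minterm coverage:
  m1 ⊆ -0001,0000-
  m7 ⊆ 00111 [E]
  m8 ⊆ 0-000,01-00
  m12 ⊆ 01-00,0110-
  m13 ⊆ -1101,0110-
  m18 ⊆ 10010 [E]
  m30 ⊆ 1111- [E]
  m31 ⊆ 111-1,1111-
E = {00111, 10010, 1111-}
Petrick residual → -0001, -1101, 01-00
Cover = b'c'd'e + bcd'e + a'b'cde + a'bd'e' + ab'c'de' + abcd  |cover|=6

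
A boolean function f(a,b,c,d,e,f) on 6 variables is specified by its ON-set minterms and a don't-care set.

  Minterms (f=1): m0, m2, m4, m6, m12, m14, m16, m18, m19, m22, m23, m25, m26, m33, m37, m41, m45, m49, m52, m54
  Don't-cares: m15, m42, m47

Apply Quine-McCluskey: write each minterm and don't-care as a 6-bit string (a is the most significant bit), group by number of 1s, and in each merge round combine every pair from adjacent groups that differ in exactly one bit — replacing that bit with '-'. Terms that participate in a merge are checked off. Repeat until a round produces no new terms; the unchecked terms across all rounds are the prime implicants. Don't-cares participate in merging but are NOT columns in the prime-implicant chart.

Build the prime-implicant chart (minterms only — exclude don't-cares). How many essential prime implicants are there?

8

[col 0] 000000*, 000010*, 000100*, 000110*, 001100*, 001110*, 001111*, 010000*, 010010*, 010011*, 010110*, 010111*, 011001, 011010*, 100001*, 100101*, 101001*, 101010, 101101*, 101111*, 110001*, 110100*, 110110*
[col 1] -01111, -10110, 0-0000*, 0-0010*, 0-0110*, 00-100*, 00-110*, 000-00*, 000-10*, 0000-0*, 0001-0*, 0011-0*, 00111-, 01-010, 010-10*, 010-11*, 0100-0*, 01001-*, 01011-*, 1-0001, 10-001*, 10-101*, 100-01*, 101-01*, 1011-1, 1101-0
[col 2] 0-0-10, 0-00-0, 00-1-0, 000--0, 010-1-, 10--01
Prime implicants: -01111, -10110, 0-0-10, 0-00-0, 00-1-0, 000--0, 00111-, 01-010, 010-1-, 011001, 1-0001, 10--01, 101010, 1011-1, 1101-0
PI chart (minterm → PIs covering it):
  0 | 0-00-0,000--0
  2 | 0-0-10,0-00-0,000--0
  4 | 00-1-0,000--0
  6 | 0-0-10,00-1-0,000--0
  12 | 00-1-0  (sole → essential)
  14 | 00-1-0,00111-
  16 | 0-00-0  (sole → essential)
  18 | 0-0-10,0-00-0,01-010,010-1-
  19 | 010-1-  (sole → essential)
  22 | -10110,0-0-10,010-1-
  23 | 010-1-  (sole → essential)
  25 | 011001  (sole → essential)
  26 | 01-010  (sole → essential)
  33 | 1-0001,10--01
  37 | 10--01  (sole → essential)
  41 | 10--01  (sole → essential)
  45 | 10--01,1011-1
  49 | 1-0001  (sole → essential)
  52 | 1101-0  (sole → essential)
  54 | -10110,1101-0
Essential prime implicants: 0-00-0, 00-1-0, 01-010, 010-1-, 011001, 1-0001, 10--01, 1101-0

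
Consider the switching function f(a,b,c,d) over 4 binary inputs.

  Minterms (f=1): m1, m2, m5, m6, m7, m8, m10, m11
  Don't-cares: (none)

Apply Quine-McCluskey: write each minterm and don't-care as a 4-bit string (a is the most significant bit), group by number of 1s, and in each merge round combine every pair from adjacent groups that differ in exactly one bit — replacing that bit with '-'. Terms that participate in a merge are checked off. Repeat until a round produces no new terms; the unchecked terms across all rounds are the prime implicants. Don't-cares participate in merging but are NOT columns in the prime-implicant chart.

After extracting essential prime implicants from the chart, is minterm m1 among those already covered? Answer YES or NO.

Round 0: 0001✓ 0010✓ 0101✓ 0110✓ 0111✓ 1000✓ 1010✓ 1011✓
Round 1: -010 0-01 0-10 01-1 011- 10-0 101-
PIs = {-010, 0-01, 0-10, 01-1, 011-, 10-0, 101-}
Coverage chart:
  m1: 0-01 ←essential
  m2: -010,0-10
  m5: 0-01,01-1
  m6: 0-10,011-
  m7: 01-1,011-
  m8: 10-0 ←essential
  m10: -010,10-0,101-
  m11: 101- ←essential
Essential: 0-01, 10-0, 101-

YES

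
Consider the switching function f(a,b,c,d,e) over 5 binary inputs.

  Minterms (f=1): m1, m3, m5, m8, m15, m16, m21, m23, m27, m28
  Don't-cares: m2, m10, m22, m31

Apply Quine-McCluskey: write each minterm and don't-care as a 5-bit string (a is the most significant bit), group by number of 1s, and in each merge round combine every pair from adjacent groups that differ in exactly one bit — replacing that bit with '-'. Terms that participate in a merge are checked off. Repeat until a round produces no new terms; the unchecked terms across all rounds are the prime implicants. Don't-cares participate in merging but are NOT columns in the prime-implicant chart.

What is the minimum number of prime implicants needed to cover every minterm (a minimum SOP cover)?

Round 0: 00001✓ 00010✓ 00011✓ 00101✓ 01000✓ 01010✓ 01111✓ 10000 10101✓ 10110✓ 10111✓ 11011✓ 11100 11111✓
Round 1: -0101 -1111 0-010 00-01 000-1 0001- 010-0 1-111 101-1 1011- 11-11
PIs = {-0101, -1111, 0-010, 00-01, 000-1, 0001-, 010-0, 1-111, 10000, 101-1, 1011-, 11-11, 11100}
Coverage chart:
  m1: 00-01,000-1
  m3: 000-1,0001-
  m5: -0101,00-01
  m8: 010-0 ←essential
  m15: -1111 ←essential
  m16: 10000 ←essential
  m21: -0101,101-1
  m23: 1-111,101-1,1011-
  m27: 11-11 ←essential
  m28: 11100 ←essential
Essential: -1111, 010-0, 10000, 11-11, 11100
Petrick residual → -0101, 000-1, 1-111
Min cover (8 terms): b'cd'e + bcde + a'b'c'e + a'bc'e' + acde + ab'c'd'e' + abde + abcd'e'

8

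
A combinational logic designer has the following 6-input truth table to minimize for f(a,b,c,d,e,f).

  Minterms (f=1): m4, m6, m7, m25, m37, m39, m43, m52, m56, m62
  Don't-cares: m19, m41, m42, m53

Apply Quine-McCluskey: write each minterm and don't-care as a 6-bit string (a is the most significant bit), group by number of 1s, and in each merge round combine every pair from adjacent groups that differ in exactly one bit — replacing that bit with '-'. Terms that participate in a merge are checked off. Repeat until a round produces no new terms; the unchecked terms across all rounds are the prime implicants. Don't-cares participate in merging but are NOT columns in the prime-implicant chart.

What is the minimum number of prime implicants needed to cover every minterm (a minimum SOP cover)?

size-2^0 implicants → 000100(✓)  000110(✓)  000111(✓)  010011  011001  100101(✓)  100111(✓)  101001(✓)  101010(✓)  101011(✓)  110100(✓)  110101(✓)  111000  111110
size-2^1 implicants → -00111  0001-0  00011-  1-0101  1001-1  1010-1  10101-  11010-
Unchecked terms (primes): -00111, 0001-0, 00011-, 010011, 011001, 1-0101, 1001-1, 1010-1, 10101-, 11010-, 111000, 111110
Minterm coverage:
  m4 ⊆ 0001-0 [E]
  m6 ⊆ 0001-0,00011-
  m7 ⊆ -00111,00011-
  m25 ⊆ 011001 [E]
  m37 ⊆ 1-0101,1001-1
  m39 ⊆ -00111,1001-1
  m43 ⊆ 1010-1,10101-
  m52 ⊆ 11010- [E]
  m56 ⊆ 111000 [E]
  m62 ⊆ 111110 [E]
E = {0001-0, 011001, 11010-, 111000, 111110}
Petrick residual → -00111, 1-0101, 1010-1
Cover = b'c'def + a'b'c'df' + a'bcd'e'f + ac'de'f + ab'cd'f + abc'de' + abcd'e'f' + abcdef'  |cover|=8

8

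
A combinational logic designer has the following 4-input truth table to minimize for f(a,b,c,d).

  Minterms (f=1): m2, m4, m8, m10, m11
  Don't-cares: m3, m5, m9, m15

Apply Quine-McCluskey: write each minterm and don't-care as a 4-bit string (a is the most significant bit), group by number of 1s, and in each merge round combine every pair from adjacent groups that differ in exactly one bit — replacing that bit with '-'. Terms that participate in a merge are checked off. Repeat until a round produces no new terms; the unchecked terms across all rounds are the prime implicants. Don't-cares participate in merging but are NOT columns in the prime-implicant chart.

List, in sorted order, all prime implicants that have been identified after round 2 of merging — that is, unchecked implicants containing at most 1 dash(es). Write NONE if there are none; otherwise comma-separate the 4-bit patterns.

010-, 1-11

size-2^0 implicants → 0010(✓)  0011(✓)  0100(✓)  0101(✓)  1000(✓)  1001(✓)  1010(✓)  1011(✓)  1111(✓)
size-2^1 implicants → -010(✓)  -011(✓)  001-(✓)  010-  1-11  10-0(✓)  10-1(✓)  100-(✓)  101-(✓)
size-2^2 implicants → -01-  10--
Unchecked terms (primes): -01-, 010-, 1-11, 10--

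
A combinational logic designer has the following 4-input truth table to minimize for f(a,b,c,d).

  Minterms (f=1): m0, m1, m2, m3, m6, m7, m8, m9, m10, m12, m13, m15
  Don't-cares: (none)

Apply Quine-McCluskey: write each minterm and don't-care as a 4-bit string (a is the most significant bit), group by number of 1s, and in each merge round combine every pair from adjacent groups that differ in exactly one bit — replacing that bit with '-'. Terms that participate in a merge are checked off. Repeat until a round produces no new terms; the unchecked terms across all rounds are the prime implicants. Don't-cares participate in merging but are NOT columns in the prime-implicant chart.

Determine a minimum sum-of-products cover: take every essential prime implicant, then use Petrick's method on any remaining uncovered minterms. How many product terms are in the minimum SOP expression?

size-2^0 implicants → 0000(✓)  0001(✓)  0010(✓)  0011(✓)  0110(✓)  0111(✓)  1000(✓)  1001(✓)  1010(✓)  1100(✓)  1101(✓)  1111(✓)
size-2^1 implicants → -000(✓)  -001(✓)  -010(✓)  -111  0-10(✓)  0-11(✓)  00-0(✓)  00-1(✓)  000-(✓)  001-(✓)  011-(✓)  1-00(✓)  1-01(✓)  10-0(✓)  100-(✓)  11-1  110-(✓)
size-2^2 implicants → -0-0  -00-  0-1-  00--  1-0-
Unchecked terms (primes): -0-0, -00-, -111, 0-1-, 00--, 1-0-, 11-1
Minterm coverage:
  m0 ⊆ -0-0,-00-,00--
  m1 ⊆ -00-,00--
  m2 ⊆ -0-0,0-1-,00--
  m3 ⊆ 0-1-,00--
  m6 ⊆ 0-1- [E]
  m7 ⊆ -111,0-1-
  m8 ⊆ -0-0,-00-,1-0-
  m9 ⊆ -00-,1-0-
  m10 ⊆ -0-0 [E]
  m12 ⊆ 1-0- [E]
  m13 ⊆ 1-0-,11-1
  m15 ⊆ -111,11-1
E = {-0-0, 0-1-, 1-0-}
Petrick residual → -00-, -111
Cover = b'd' + b'c' + bcd + a'c + ac'  |cover|=5

5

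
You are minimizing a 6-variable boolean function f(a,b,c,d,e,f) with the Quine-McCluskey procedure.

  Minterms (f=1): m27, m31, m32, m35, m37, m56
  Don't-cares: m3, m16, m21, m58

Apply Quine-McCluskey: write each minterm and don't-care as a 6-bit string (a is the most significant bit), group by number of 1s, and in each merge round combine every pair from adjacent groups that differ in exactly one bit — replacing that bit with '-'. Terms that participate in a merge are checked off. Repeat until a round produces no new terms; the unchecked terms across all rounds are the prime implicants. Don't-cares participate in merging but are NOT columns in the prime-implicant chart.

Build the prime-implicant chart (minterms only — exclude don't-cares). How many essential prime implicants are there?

Round 0: 000011✓ 010000 010101 011011✓ 011111✓ 100000 100011✓ 100101 111000✓ 111010✓
Round 1: -00011 011-11 1110-0
PIs = {-00011, 010000, 010101, 011-11, 100000, 100101, 1110-0}
Coverage chart:
  m27: 011-11 ←essential
  m31: 011-11 ←essential
  m32: 100000 ←essential
  m35: -00011 ←essential
  m37: 100101 ←essential
  m56: 1110-0 ←essential
Essential: -00011, 011-11, 100000, 100101, 1110-0

5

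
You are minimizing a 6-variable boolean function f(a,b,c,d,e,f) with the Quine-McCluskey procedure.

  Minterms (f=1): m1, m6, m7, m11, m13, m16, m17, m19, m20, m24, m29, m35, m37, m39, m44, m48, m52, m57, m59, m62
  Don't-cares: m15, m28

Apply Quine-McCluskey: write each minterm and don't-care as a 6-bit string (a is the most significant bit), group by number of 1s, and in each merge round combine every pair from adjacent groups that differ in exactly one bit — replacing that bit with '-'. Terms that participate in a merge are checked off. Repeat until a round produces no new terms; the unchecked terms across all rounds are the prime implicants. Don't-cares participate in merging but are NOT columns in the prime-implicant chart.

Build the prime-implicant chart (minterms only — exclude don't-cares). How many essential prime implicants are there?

11

[col 0] 000001*, 000110*, 000111*, 001011*, 001101*, 001111*, 010000*, 010001*, 010011*, 010100*, 011000*, 011100*, 011101*, 100011*, 100101*, 100111*, 101100, 110000*, 110100*, 111001*, 111011*, 111110
[col 1] -00111, -10000*, -10100*, 0-0001, 0-1101, 00-111, 00011-, 001-11, 0011-1, 01-000*, 01-100*, 010-00*, 0100-1, 01000-, 011-00*, 01110-, 100-11, 1001-1, 110-00*, 1110-1
[col 2] -10-00, 01--00
Prime implicants: -00111, -10-00, 0-0001, 0-1101, 00-111, 00011-, 001-11, 0011-1, 01--00, 0100-1, 01000-, 01110-, 100-11, 1001-1, 101100, 1110-1, 111110
PI chart (minterm → PIs covering it):
  1 | 0-0001  (sole → essential)
  6 | 00011-  (sole → essential)
  7 | -00111,00-111,00011-
  11 | 001-11  (sole → essential)
  13 | 0-1101,0011-1
  16 | -10-00,01--00,01000-
  17 | 0-0001,0100-1,01000-
  19 | 0100-1  (sole → essential)
  20 | -10-00,01--00
  24 | 01--00  (sole → essential)
  29 | 0-1101,01110-
  35 | 100-11  (sole → essential)
  37 | 1001-1  (sole → essential)
  39 | -00111,100-11,1001-1
  44 | 101100  (sole → essential)
  48 | -10-00  (sole → essential)
  52 | -10-00  (sole → essential)
  57 | 1110-1  (sole → essential)
  59 | 1110-1  (sole → essential)
  62 | 111110  (sole → essential)
Essential prime implicants: -10-00, 0-0001, 00011-, 001-11, 01--00, 0100-1, 100-11, 1001-1, 101100, 1110-1, 111110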